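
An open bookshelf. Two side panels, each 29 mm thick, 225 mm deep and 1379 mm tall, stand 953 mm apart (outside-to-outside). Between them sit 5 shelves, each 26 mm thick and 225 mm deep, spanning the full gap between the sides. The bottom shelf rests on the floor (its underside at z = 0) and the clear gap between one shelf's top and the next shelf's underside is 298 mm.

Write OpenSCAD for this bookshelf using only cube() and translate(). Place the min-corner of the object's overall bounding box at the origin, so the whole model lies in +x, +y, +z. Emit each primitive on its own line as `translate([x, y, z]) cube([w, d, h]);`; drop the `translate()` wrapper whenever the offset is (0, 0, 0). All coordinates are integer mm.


cube([29, 225, 1379]);
translate([924, 0, 0]) cube([29, 225, 1379]);
translate([29, 0, 0]) cube([895, 225, 26]);
translate([29, 0, 324]) cube([895, 225, 26]);
translate([29, 0, 648]) cube([895, 225, 26]);
translate([29, 0, 972]) cube([895, 225, 26]);
translate([29, 0, 1296]) cube([895, 225, 26]);


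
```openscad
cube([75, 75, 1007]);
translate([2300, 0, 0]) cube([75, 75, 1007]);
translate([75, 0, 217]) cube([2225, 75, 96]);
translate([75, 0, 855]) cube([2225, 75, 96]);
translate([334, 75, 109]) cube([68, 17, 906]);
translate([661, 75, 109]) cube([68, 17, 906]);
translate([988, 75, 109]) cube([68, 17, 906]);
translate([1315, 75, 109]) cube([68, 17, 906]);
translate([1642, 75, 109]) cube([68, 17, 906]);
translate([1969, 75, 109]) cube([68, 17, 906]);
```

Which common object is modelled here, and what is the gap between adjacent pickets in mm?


A fence section. The picket gap is 259 mm.

Two posts, two rails, 6 pickets — a fence section. Span 2225 mm holds 6 pickets of 68 mm with 7 equal gaps: ⌊(2225 − 6·68) / 7⌋ = 259 mm.


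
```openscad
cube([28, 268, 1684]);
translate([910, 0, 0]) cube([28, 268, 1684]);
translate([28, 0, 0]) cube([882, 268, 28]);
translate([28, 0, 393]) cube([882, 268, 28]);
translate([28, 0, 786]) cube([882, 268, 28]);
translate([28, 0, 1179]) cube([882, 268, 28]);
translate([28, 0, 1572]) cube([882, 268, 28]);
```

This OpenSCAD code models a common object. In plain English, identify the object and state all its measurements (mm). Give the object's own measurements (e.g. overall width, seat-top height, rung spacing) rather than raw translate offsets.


An open bookshelf. Two side panels, each 28 mm thick, 268 mm deep and 1684 mm tall, stand 938 mm apart (outside-to-outside). Between them sit 5 shelves, each 28 mm thick and 268 mm deep, spanning the full gap between the sides. The bottom shelf rests on the floor (its underside at z = 0) and the clear gap between one shelf's top and the next shelf's underside is 365 mm.


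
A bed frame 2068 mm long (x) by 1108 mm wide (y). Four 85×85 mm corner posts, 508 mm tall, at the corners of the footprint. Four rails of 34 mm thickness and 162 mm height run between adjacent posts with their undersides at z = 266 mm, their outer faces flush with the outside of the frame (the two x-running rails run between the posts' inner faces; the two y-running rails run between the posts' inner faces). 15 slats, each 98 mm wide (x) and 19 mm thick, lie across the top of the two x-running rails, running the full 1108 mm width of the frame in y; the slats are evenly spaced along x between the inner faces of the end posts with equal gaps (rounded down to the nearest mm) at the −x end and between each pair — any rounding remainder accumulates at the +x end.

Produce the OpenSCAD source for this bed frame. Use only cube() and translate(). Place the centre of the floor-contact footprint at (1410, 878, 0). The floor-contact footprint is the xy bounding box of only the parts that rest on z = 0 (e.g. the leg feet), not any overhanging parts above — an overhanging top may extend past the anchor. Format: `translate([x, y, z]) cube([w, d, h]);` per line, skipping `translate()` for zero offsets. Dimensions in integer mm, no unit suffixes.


translate([376, 324, 0]) cube([85, 85, 508]);
translate([376, 1347, 0]) cube([85, 85, 508]);
translate([2359, 324, 0]) cube([85, 85, 508]);
translate([2359, 1347, 0]) cube([85, 85, 508]);
translate([461, 324, 266]) cube([1898, 34, 162]);
translate([461, 1398, 266]) cube([1898, 34, 162]);
translate([376, 409, 266]) cube([34, 938, 162]);
translate([2410, 409, 266]) cube([34, 938, 162]);
translate([487, 324, 428]) cube([98, 1108, 19]);
translate([611, 324, 428]) cube([98, 1108, 19]);
translate([735, 324, 428]) cube([98, 1108, 19]);
translate([859, 324, 428]) cube([98, 1108, 19]);
translate([983, 324, 428]) cube([98, 1108, 19]);
translate([1107, 324, 428]) cube([98, 1108, 19]);
translate([1231, 324, 428]) cube([98, 1108, 19]);
translate([1355, 324, 428]) cube([98, 1108, 19]);
translate([1479, 324, 428]) cube([98, 1108, 19]);
translate([1603, 324, 428]) cube([98, 1108, 19]);
translate([1727, 324, 428]) cube([98, 1108, 19]);
translate([1851, 324, 428]) cube([98, 1108, 19]);
translate([1975, 324, 428]) cube([98, 1108, 19]);
translate([2099, 324, 428]) cube([98, 1108, 19]);
translate([2223, 324, 428]) cube([98, 1108, 19]);


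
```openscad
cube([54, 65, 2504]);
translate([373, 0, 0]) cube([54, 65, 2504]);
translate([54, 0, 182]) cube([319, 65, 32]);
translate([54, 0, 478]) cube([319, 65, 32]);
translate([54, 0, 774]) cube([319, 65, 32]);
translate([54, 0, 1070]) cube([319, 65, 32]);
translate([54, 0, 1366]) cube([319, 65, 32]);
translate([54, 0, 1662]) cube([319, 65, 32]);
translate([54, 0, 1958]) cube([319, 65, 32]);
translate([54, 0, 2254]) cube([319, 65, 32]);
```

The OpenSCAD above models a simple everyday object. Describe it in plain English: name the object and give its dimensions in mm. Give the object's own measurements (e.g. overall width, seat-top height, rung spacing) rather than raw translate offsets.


A straight ladder. Two 54×65 mm vertical rails, 2504 mm tall, stand 427 mm apart (outside-to-outside) with their front faces coplanar on the −y side. 8 rungs, each 65 mm deep and 32 mm tall, span between the inner faces of the rails, front faces flush with the rails. The lowest rung's underside is at z = 182 mm and rungs are spaced 296 mm apart (underside to underside).


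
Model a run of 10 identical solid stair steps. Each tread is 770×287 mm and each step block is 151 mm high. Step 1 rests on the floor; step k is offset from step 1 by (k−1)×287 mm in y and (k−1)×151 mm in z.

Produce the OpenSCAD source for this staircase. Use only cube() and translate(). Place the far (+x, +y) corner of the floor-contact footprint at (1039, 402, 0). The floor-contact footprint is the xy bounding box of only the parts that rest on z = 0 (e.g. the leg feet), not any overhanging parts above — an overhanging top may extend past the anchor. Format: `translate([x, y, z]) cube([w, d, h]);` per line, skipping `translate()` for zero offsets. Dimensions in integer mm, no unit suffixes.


translate([269, 115, 0]) cube([770, 287, 151]);
translate([269, 402, 151]) cube([770, 287, 151]);
translate([269, 689, 302]) cube([770, 287, 151]);
translate([269, 976, 453]) cube([770, 287, 151]);
translate([269, 1263, 604]) cube([770, 287, 151]);
translate([269, 1550, 755]) cube([770, 287, 151]);
translate([269, 1837, 906]) cube([770, 287, 151]);
translate([269, 2124, 1057]) cube([770, 287, 151]);
translate([269, 2411, 1208]) cube([770, 287, 151]);
translate([269, 2698, 1359]) cube([770, 287, 151]);


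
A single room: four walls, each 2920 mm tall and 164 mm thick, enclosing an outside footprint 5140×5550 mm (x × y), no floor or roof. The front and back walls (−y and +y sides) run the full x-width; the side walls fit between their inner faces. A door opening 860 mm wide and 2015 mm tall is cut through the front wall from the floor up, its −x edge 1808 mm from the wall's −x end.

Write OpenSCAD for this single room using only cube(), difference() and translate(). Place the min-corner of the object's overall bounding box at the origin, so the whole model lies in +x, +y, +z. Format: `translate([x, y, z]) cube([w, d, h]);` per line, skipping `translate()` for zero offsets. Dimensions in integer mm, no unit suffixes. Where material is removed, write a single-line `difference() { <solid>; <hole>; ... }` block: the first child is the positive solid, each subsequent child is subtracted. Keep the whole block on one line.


difference() { cube([5140, 164, 2920]); translate([1808, 0, 0]) cube([860, 164, 2015]); }
translate([0, 5386, 0]) cube([5140, 164, 2920]);
translate([0, 164, 0]) cube([164, 5222, 2920]);
translate([4976, 164, 0]) cube([164, 5222, 2920]);


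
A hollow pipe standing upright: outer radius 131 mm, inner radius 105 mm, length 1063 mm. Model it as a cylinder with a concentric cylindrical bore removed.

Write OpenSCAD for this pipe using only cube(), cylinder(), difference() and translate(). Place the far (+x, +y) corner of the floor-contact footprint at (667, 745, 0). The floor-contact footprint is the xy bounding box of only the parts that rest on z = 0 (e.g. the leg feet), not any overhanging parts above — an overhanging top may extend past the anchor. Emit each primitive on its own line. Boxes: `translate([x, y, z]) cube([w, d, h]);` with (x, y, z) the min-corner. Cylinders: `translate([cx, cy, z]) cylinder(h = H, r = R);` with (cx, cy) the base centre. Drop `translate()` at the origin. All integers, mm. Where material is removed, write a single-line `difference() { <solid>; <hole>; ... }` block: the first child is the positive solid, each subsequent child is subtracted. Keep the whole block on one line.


difference() { translate([536, 614, 0]) cylinder(h = 1063, r = 131); translate([536, 614, 0]) cylinder(h = 1063, r = 105); }


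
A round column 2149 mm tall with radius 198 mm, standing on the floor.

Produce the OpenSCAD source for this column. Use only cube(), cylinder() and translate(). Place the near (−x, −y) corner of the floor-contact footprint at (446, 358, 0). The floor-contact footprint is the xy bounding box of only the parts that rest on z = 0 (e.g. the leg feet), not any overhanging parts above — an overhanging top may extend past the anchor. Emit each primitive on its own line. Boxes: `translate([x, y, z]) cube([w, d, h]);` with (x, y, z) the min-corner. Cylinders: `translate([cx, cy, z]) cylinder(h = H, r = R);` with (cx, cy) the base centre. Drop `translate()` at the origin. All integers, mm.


translate([644, 556, 0]) cylinder(h = 2149, r = 198);


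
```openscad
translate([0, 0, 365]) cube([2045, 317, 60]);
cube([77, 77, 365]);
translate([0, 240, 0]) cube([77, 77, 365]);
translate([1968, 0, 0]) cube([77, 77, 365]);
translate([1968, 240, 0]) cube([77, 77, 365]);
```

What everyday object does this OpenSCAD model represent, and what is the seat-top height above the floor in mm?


A bench. The seat-top height is 425 mm.

A long slab on four corner posts — a bench. The slab sits at z = 365 with thickness 60, so the top is 365 + 60 = 425 mm.


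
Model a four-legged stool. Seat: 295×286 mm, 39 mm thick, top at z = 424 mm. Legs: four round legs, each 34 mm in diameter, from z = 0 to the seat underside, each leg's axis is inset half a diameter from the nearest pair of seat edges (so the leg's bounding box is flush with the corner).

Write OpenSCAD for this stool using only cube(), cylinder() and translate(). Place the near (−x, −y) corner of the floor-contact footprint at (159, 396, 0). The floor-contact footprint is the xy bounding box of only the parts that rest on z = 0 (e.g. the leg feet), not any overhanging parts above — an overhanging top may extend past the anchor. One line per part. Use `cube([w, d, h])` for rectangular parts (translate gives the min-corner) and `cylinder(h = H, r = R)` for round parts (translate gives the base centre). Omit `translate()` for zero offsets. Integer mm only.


translate([159, 396, 385]) cube([295, 286, 39]);
translate([176, 413, 0]) cylinder(h = 385, r = 17);
translate([437, 413, 0]) cylinder(h = 385, r = 17);
translate([176, 665, 0]) cylinder(h = 385, r = 17);
translate([437, 665, 0]) cylinder(h = 385, r = 17);


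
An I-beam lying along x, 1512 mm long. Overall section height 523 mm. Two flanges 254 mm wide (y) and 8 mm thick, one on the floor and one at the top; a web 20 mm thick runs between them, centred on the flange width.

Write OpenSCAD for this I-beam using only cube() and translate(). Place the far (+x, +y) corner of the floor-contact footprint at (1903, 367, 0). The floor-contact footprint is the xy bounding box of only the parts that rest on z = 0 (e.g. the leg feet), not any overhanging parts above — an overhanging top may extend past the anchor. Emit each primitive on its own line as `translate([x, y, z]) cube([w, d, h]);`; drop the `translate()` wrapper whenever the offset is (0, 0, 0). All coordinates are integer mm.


translate([391, 113, 0]) cube([1512, 254, 8]);
translate([391, 230, 8]) cube([1512, 20, 507]);
translate([391, 113, 515]) cube([1512, 254, 8]);


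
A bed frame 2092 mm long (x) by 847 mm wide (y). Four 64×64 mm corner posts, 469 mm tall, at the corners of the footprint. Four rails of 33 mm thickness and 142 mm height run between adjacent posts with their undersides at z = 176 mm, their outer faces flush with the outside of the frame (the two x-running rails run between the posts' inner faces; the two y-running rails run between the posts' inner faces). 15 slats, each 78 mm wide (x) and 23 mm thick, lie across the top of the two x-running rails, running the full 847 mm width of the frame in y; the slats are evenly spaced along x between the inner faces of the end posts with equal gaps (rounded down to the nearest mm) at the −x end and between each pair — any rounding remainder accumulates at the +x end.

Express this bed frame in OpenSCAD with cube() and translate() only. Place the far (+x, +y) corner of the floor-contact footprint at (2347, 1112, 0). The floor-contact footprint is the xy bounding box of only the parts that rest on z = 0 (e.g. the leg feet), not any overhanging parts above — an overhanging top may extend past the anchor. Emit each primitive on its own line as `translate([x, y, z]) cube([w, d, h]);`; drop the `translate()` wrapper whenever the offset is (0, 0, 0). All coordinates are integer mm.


translate([255, 265, 0]) cube([64, 64, 469]);
translate([255, 1048, 0]) cube([64, 64, 469]);
translate([2283, 265, 0]) cube([64, 64, 469]);
translate([2283, 1048, 0]) cube([64, 64, 469]);
translate([319, 265, 176]) cube([1964, 33, 142]);
translate([319, 1079, 176]) cube([1964, 33, 142]);
translate([255, 329, 176]) cube([33, 719, 142]);
translate([2314, 329, 176]) cube([33, 719, 142]);
translate([368, 265, 318]) cube([78, 847, 23]);
translate([495, 265, 318]) cube([78, 847, 23]);
translate([622, 265, 318]) cube([78, 847, 23]);
translate([749, 265, 318]) cube([78, 847, 23]);
translate([876, 265, 318]) cube([78, 847, 23]);
translate([1003, 265, 318]) cube([78, 847, 23]);
translate([1130, 265, 318]) cube([78, 847, 23]);
translate([1257, 265, 318]) cube([78, 847, 23]);
translate([1384, 265, 318]) cube([78, 847, 23]);
translate([1511, 265, 318]) cube([78, 847, 23]);
translate([1638, 265, 318]) cube([78, 847, 23]);
translate([1765, 265, 318]) cube([78, 847, 23]);
translate([1892, 265, 318]) cube([78, 847, 23]);
translate([2019, 265, 318]) cube([78, 847, 23]);
translate([2146, 265, 318]) cube([78, 847, 23]);


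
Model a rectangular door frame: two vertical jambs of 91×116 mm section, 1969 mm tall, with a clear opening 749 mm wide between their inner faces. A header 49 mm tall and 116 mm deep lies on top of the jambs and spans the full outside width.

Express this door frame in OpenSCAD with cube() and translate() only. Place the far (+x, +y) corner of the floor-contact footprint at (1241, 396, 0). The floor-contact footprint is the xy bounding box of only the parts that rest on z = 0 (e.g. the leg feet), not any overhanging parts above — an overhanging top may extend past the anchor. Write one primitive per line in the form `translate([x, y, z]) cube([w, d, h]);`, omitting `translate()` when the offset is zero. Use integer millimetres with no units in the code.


translate([310, 280, 0]) cube([91, 116, 1969]);
translate([1150, 280, 0]) cube([91, 116, 1969]);
translate([310, 280, 1969]) cube([931, 116, 49]);


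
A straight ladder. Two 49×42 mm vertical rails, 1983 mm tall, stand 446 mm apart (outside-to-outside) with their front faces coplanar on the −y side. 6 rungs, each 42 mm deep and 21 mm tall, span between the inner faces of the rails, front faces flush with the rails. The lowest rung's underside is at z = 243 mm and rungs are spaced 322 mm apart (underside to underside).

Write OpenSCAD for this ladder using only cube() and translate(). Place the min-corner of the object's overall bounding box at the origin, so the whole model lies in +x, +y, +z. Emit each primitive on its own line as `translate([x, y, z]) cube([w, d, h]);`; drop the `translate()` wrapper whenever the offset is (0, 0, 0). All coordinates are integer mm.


cube([49, 42, 1983]);
translate([397, 0, 0]) cube([49, 42, 1983]);
translate([49, 0, 243]) cube([348, 42, 21]);
translate([49, 0, 565]) cube([348, 42, 21]);
translate([49, 0, 887]) cube([348, 42, 21]);
translate([49, 0, 1209]) cube([348, 42, 21]);
translate([49, 0, 1531]) cube([348, 42, 21]);
translate([49, 0, 1853]) cube([348, 42, 21]);


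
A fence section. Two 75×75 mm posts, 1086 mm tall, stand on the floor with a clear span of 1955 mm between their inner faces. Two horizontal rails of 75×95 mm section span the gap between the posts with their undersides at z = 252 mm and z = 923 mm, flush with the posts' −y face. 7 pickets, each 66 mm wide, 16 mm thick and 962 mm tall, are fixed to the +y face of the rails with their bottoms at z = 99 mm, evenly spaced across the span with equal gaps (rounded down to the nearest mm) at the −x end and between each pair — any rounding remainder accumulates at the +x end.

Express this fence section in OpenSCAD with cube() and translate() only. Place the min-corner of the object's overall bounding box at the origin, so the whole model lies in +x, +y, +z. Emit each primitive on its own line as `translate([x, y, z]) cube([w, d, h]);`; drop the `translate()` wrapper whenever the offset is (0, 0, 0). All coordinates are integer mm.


cube([75, 75, 1086]);
translate([2030, 0, 0]) cube([75, 75, 1086]);
translate([75, 0, 252]) cube([1955, 75, 95]);
translate([75, 0, 923]) cube([1955, 75, 95]);
translate([261, 75, 99]) cube([66, 16, 962]);
translate([513, 75, 99]) cube([66, 16, 962]);
translate([765, 75, 99]) cube([66, 16, 962]);
translate([1017, 75, 99]) cube([66, 16, 962]);
translate([1269, 75, 99]) cube([66, 16, 962]);
translate([1521, 75, 99]) cube([66, 16, 962]);
translate([1773, 75, 99]) cube([66, 16, 962]);


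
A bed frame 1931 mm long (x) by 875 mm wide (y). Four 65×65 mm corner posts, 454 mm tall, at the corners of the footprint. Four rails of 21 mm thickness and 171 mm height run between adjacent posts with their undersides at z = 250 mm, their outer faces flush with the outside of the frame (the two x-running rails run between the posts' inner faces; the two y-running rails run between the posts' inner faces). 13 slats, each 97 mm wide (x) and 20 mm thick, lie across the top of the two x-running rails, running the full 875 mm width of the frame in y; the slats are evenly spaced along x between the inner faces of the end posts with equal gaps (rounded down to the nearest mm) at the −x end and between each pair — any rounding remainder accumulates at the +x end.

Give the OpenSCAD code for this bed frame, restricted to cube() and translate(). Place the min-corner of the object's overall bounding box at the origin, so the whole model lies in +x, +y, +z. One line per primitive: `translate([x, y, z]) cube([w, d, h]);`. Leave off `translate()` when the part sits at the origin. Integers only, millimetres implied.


cube([65, 65, 454]);
translate([0, 810, 0]) cube([65, 65, 454]);
translate([1866, 0, 0]) cube([65, 65, 454]);
translate([1866, 810, 0]) cube([65, 65, 454]);
translate([65, 0, 250]) cube([1801, 21, 171]);
translate([65, 854, 250]) cube([1801, 21, 171]);
translate([0, 65, 250]) cube([21, 745, 171]);
translate([1910, 65, 250]) cube([21, 745, 171]);
translate([103, 0, 421]) cube([97, 875, 20]);
translate([238, 0, 421]) cube([97, 875, 20]);
translate([373, 0, 421]) cube([97, 875, 20]);
translate([508, 0, 421]) cube([97, 875, 20]);
translate([643, 0, 421]) cube([97, 875, 20]);
translate([778, 0, 421]) cube([97, 875, 20]);
translate([913, 0, 421]) cube([97, 875, 20]);
translate([1048, 0, 421]) cube([97, 875, 20]);
translate([1183, 0, 421]) cube([97, 875, 20]);
translate([1318, 0, 421]) cube([97, 875, 20]);
translate([1453, 0, 421]) cube([97, 875, 20]);
translate([1588, 0, 421]) cube([97, 875, 20]);
translate([1723, 0, 421]) cube([97, 875, 20]);


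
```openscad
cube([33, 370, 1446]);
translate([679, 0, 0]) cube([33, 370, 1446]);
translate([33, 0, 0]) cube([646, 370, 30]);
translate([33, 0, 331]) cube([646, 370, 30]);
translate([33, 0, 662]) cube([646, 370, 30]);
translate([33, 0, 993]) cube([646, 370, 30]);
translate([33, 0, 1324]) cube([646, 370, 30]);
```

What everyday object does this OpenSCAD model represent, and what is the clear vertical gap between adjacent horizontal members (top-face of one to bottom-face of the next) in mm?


A bookshelf. The clear shelf gap is 301 mm.

Two tall side panels with 5 horizontal boards between them — a bookshelf. The first two shelf undersides are at z = 0 and z = 331; with shelf thickness 30, the clear gap is 331 − 0 − 30 = 301 mm.


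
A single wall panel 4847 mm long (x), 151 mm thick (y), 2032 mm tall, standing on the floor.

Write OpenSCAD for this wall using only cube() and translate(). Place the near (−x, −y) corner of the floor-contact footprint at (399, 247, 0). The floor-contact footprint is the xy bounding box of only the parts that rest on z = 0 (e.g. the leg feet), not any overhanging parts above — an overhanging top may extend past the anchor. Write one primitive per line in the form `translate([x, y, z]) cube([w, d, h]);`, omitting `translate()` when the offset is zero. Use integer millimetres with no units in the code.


translate([399, 247, 0]) cube([4847, 151, 2032]);


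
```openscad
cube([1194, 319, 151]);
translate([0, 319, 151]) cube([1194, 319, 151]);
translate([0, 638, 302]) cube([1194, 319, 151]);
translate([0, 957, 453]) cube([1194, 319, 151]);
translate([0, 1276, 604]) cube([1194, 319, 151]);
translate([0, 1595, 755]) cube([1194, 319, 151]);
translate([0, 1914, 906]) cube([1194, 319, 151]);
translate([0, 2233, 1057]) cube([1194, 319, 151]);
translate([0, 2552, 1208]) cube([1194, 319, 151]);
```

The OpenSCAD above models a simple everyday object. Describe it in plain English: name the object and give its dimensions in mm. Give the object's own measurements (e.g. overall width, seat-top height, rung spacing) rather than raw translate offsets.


A straight staircase of 9 solid steps. Each step is 1194 mm wide (x), 319 mm deep (y, the going) and 151 mm tall (the rise). The first step rests on the floor; each subsequent step sits one going further in +y and one rise higher in +z, directly behind and above the previous step with no overlap.


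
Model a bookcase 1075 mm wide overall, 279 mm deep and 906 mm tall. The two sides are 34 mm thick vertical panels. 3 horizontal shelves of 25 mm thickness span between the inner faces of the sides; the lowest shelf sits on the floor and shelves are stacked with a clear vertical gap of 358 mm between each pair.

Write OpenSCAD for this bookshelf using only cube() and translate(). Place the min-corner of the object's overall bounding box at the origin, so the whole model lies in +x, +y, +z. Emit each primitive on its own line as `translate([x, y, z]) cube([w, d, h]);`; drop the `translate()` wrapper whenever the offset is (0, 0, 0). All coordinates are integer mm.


cube([34, 279, 906]);
translate([1041, 0, 0]) cube([34, 279, 906]);
translate([34, 0, 0]) cube([1007, 279, 25]);
translate([34, 0, 383]) cube([1007, 279, 25]);
translate([34, 0, 766]) cube([1007, 279, 25]);


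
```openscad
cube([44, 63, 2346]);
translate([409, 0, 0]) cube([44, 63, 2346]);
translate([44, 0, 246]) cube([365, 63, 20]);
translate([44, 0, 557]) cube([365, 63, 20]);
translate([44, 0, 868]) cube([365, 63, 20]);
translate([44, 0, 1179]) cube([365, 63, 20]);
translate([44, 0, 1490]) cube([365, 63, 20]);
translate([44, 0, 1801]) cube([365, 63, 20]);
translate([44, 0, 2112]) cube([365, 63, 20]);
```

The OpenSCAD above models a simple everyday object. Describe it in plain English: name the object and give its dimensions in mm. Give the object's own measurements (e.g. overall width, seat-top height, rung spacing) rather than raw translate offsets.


A straight ladder. Two 44×63 mm vertical rails, 2346 mm tall, stand 453 mm apart (outside-to-outside) with their front faces coplanar on the −y side. 7 rungs, each 63 mm deep and 20 mm tall, span between the inner faces of the rails, front faces flush with the rails. The lowest rung's underside is at z = 246 mm and rungs are spaced 311 mm apart (underside to underside).


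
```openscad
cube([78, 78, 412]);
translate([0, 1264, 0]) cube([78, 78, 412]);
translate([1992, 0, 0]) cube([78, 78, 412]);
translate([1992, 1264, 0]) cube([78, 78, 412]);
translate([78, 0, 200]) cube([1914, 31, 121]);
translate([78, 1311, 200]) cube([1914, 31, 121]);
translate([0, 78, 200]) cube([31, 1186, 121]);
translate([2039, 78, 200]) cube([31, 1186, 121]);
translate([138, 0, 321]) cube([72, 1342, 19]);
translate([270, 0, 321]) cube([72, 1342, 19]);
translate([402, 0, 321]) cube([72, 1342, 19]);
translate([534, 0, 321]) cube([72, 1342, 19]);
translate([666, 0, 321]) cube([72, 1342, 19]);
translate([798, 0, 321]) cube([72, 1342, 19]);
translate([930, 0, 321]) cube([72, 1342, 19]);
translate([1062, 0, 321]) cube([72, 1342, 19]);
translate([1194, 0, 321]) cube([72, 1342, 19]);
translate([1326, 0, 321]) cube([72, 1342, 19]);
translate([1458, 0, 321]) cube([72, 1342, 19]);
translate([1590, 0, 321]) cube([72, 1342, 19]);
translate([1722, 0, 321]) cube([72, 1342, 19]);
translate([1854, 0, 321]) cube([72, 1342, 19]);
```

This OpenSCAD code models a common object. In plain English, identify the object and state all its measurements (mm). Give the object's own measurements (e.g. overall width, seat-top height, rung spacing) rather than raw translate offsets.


A bed frame 2070 mm long (x) by 1342 mm wide (y). Four 78×78 mm corner posts, 412 mm tall, at the corners of the footprint. Four rails of 31 mm thickness and 121 mm height run between adjacent posts with their undersides at z = 200 mm, their outer faces flush with the outside of the frame (the two x-running rails run between the posts' inner faces; the two y-running rails run between the posts' inner faces). 14 slats, each 72 mm wide (x) and 19 mm thick, lie across the top of the two x-running rails, running the full 1342 mm width of the frame in y; along x they sit between the end posts with a 60 mm gap after the −x posts and between neighbouring slats, leaving 66 mm before the +x posts.


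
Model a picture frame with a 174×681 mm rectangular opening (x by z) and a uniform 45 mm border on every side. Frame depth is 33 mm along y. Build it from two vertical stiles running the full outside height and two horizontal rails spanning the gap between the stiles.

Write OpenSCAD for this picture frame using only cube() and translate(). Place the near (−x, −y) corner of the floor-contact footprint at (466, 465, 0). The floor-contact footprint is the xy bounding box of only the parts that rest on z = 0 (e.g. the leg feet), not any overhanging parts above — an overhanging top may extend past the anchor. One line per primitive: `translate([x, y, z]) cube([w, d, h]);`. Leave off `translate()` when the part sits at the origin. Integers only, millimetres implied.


translate([466, 465, 0]) cube([45, 33, 771]);
translate([685, 465, 0]) cube([45, 33, 771]);
translate([511, 465, 0]) cube([174, 33, 45]);
translate([511, 465, 726]) cube([174, 33, 45]);


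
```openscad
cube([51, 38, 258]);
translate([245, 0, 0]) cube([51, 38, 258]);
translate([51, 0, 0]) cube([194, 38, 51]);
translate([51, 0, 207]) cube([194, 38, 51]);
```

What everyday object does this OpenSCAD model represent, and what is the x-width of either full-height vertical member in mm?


A picture frame. The border width is 51 mm.

Four thin pieces enclosing a rectangular opening — a picture frame. The two full-height stiles are 258 mm tall; the top rail sits at z = 207 and is 51 mm tall, so the border above the opening is 258 − 207 = 51 mm, matching the stile x-width.


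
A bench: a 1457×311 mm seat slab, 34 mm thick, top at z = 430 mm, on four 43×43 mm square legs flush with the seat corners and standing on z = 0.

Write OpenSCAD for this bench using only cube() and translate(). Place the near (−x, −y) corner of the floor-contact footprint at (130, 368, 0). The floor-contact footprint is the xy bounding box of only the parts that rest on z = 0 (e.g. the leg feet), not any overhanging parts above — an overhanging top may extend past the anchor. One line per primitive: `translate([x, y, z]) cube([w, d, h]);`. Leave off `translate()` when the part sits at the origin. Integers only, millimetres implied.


translate([130, 368, 396]) cube([1457, 311, 34]);
translate([130, 368, 0]) cube([43, 43, 396]);
translate([130, 636, 0]) cube([43, 43, 396]);
translate([1544, 368, 0]) cube([43, 43, 396]);
translate([1544, 636, 0]) cube([43, 43, 396]);


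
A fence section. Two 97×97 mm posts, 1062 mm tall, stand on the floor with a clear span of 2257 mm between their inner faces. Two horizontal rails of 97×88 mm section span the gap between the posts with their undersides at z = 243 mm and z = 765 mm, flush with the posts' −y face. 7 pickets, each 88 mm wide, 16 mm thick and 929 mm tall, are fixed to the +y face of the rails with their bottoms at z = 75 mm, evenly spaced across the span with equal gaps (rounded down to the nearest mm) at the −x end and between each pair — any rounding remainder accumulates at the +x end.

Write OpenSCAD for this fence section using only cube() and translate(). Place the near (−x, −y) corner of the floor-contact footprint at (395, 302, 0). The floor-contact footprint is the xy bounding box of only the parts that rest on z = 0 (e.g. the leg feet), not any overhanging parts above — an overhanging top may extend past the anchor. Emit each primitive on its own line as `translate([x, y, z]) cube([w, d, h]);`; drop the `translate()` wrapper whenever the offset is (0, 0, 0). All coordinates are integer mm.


translate([395, 302, 0]) cube([97, 97, 1062]);
translate([2749, 302, 0]) cube([97, 97, 1062]);
translate([492, 302, 243]) cube([2257, 97, 88]);
translate([492, 302, 765]) cube([2257, 97, 88]);
translate([697, 399, 75]) cube([88, 16, 929]);
translate([990, 399, 75]) cube([88, 16, 929]);
translate([1283, 399, 75]) cube([88, 16, 929]);
translate([1576, 399, 75]) cube([88, 16, 929]);
translate([1869, 399, 75]) cube([88, 16, 929]);
translate([2162, 399, 75]) cube([88, 16, 929]);
translate([2455, 399, 75]) cube([88, 16, 929]);


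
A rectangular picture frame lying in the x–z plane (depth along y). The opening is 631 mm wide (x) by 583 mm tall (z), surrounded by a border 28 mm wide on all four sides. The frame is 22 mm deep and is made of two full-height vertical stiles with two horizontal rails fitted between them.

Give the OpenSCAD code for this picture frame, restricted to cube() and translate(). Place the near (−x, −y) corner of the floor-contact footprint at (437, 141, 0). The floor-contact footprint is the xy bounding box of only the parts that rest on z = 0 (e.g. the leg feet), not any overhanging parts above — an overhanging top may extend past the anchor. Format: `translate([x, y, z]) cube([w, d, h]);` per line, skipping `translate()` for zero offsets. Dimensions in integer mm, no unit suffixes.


translate([437, 141, 0]) cube([28, 22, 639]);
translate([1096, 141, 0]) cube([28, 22, 639]);
translate([465, 141, 0]) cube([631, 22, 28]);
translate([465, 141, 611]) cube([631, 22, 28]);


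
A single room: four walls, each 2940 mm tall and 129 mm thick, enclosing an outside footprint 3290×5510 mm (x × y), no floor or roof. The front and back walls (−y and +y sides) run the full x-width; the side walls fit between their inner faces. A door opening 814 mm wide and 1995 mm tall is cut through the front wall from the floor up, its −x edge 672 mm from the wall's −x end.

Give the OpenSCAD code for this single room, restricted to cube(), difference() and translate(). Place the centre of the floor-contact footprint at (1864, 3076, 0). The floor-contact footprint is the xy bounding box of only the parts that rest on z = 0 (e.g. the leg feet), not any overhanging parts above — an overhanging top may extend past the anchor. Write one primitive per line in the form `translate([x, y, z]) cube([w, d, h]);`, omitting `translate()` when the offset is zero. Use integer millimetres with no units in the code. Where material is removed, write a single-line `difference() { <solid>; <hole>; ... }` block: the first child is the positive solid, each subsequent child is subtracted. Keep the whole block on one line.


difference() { translate([219, 321, 0]) cube([3290, 129, 2940]); translate([891, 321, 0]) cube([814, 129, 1995]); }
translate([219, 5702, 0]) cube([3290, 129, 2940]);
translate([219, 450, 0]) cube([129, 5252, 2940]);
translate([3380, 450, 0]) cube([129, 5252, 2940]);


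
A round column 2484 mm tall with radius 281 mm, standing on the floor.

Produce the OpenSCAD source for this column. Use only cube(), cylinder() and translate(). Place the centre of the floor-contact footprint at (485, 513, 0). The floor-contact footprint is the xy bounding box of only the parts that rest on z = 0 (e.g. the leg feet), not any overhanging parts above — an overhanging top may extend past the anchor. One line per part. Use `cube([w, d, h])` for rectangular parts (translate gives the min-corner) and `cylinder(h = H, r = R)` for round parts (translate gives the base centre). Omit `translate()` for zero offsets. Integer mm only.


translate([485, 513, 0]) cylinder(h = 2484, r = 281);


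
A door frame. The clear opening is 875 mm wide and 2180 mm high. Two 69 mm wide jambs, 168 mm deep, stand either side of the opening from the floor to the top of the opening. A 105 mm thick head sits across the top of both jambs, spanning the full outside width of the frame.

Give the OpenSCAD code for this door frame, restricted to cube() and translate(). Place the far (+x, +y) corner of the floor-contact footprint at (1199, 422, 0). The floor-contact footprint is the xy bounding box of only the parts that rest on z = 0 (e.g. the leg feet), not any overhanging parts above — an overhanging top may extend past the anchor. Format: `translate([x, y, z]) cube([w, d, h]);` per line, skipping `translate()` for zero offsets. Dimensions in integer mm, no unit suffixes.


translate([186, 254, 0]) cube([69, 168, 2180]);
translate([1130, 254, 0]) cube([69, 168, 2180]);
translate([186, 254, 2180]) cube([1013, 168, 105]);


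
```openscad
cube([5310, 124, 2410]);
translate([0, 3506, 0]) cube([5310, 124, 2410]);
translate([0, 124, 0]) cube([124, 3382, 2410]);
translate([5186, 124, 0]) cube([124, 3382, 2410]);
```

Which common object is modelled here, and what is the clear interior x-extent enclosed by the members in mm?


A house (or room) frame. The interior width is 5062 mm.

Four 2410 mm walls enclosing a rectangle with no floor or roof — a room or house frame. Outside width is 5310 mm and wall thickness is 124 mm, so the interior width is 5310 − 2 × 124 = 5062 mm.


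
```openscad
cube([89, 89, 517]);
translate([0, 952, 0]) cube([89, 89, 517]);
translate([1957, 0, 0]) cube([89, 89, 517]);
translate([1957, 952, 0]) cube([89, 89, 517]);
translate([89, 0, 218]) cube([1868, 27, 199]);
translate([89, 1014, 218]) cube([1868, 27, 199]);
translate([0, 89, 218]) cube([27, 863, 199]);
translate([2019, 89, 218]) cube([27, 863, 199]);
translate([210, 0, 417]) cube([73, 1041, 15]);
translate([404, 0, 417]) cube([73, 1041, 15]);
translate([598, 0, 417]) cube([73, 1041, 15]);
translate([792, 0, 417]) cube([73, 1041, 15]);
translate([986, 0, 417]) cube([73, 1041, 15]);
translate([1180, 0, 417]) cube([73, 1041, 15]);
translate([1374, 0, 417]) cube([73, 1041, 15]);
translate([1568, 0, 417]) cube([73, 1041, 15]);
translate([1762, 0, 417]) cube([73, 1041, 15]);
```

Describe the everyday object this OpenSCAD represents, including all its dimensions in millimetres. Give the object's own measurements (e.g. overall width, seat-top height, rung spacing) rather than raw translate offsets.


A bed frame 2046 mm long (x) by 1041 mm wide (y). Four 89×89 mm corner posts, 517 mm tall, at the corners of the footprint. Four rails of 27 mm thickness and 199 mm height run between adjacent posts with their undersides at z = 218 mm, their outer faces flush with the outside of the frame (the two x-running rails run between the posts' inner faces; the two y-running rails run between the posts' inner faces). 9 slats, each 73 mm wide (x) and 15 mm thick, lie across the top of the two x-running rails, running the full 1041 mm width of the frame in y; along x they sit between the end posts with a 121 mm gap after the −x posts and between neighbouring slats, leaving 122 mm before the +x posts.


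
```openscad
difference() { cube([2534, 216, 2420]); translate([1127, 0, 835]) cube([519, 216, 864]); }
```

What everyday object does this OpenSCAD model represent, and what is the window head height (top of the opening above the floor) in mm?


A wall with a window opening. The window head height is 1699 mm.

A wall with a rectangular opening subtracted — a window. Sill at z = 835, opening 864 mm tall, so the head is at 835 + 864 = 1699 mm.


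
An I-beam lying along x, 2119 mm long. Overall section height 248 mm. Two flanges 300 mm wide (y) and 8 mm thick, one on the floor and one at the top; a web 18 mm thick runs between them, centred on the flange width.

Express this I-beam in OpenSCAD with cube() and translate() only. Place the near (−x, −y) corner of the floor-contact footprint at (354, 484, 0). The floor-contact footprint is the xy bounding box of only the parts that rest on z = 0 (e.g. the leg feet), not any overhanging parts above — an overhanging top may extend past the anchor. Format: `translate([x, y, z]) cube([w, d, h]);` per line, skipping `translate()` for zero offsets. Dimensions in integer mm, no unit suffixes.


translate([354, 484, 0]) cube([2119, 300, 8]);
translate([354, 625, 8]) cube([2119, 18, 232]);
translate([354, 484, 240]) cube([2119, 300, 8]);


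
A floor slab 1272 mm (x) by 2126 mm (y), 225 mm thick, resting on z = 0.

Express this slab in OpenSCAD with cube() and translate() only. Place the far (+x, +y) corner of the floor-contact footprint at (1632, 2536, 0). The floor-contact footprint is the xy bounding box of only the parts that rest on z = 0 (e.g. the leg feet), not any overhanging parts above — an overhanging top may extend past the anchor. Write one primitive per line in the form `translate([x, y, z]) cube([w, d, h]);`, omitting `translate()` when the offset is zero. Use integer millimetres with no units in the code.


translate([360, 410, 0]) cube([1272, 2126, 225]);


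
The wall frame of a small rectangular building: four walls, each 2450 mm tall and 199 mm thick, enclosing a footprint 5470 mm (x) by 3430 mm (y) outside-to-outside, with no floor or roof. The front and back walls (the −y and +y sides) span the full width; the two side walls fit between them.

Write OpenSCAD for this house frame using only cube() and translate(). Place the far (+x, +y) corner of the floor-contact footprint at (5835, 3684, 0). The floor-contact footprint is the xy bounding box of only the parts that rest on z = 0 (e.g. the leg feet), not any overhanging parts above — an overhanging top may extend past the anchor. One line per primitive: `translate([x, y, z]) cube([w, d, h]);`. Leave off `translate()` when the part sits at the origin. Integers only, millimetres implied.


translate([365, 254, 0]) cube([5470, 199, 2450]);
translate([365, 3485, 0]) cube([5470, 199, 2450]);
translate([365, 453, 0]) cube([199, 3032, 2450]);
translate([5636, 453, 0]) cube([199, 3032, 2450]);
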